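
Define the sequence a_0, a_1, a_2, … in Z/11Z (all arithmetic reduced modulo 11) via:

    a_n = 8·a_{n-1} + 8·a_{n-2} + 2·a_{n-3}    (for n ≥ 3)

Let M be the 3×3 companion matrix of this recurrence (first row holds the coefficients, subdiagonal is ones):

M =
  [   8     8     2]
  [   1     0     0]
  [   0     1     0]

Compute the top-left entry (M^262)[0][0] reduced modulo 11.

(M^262)[0][0] is the top entry after applying M 262 times to the unit state (1, 0, 0). Equivalently it is h_{264} for the auxiliary sequence (h_n) obeying the same recurrence with h_2 = 1 and h_i = 0 for 0 ≤ i < 2:
h_3 = 8·1 + 8·0 + 2·0 = 8
h_4 = 8·8 + 8·1 + 2·0 = 6
h_5 = 8·6 + 8·8 + 2·1 = 4
h_6 = 8·4 + 8·6 + 2·8 = 8
h_7 = 8·8 + 8·4 + 2·6 = 9
h_8 = 8·9 + 8·8 + 2·4 = 1
h_9 = 8·1 + 8·9 + 2·8 = 8
h_10 = 8·8 + 8·1 + 2·9 = 2
h_11 = 8·2 + 8·8 + 2·1 = 5
h_12 = 8·5 + 8·2 + 2·8 = 6
h_13 = 8·6 + 8·5 + 2·2 = 4
h_14 = 8·4 + 8·6 + 2·5 = 2
h_15 = 8·2 + 8·4 + 2·6 = 5
h_16 = 8·5 + 8·2 + 2·4 = 9
h_17 = 8·9 + 8·5 + 2·2 = 6
h_18 = 8·6 + 8·9 + 2·5 = 9
h_19 = 8·9 + 8·6 + 2·9 = 6
h_20 = 8·6 + 8·9 + 2·6 = 0
h_21 = 8·0 + 8·6 + 2·9 = 0
h_22 = 8·0 + 8·0 + 2·6 = 1
(h_20, h_21, h_22) = (0, 0, 1) = (h_0, h_1, h_2), so the sequence has period 20.
264 ≡ 4 (mod 20), hence h_264 = h_4 = 6.

6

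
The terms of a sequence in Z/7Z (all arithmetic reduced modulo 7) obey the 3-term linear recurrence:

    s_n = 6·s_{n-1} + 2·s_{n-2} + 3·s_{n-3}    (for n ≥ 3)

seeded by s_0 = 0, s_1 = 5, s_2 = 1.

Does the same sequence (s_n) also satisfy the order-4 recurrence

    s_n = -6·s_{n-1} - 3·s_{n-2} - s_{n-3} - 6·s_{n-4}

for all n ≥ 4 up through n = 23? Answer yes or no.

yes

Terms s_0..s_23: 0, 5, 1, 2, 1, 6, 2, 6, 2, 2, 6, 4, 0, 5, 0, 3, 5, 1, 4, 6, 5, 5, 2, 2
n=4: candidate gives 1, actual s_4 = 1 ✓
n=5: candidate gives 6, actual s_5 = 6 ✓
n=6: candidate gives 2, actual s_6 = 2 ✓
n=7: candidate gives 6, actual s_7 = 6 ✓
n=8: candidate gives 2, actual s_8 = 2 ✓
n=9: candidate gives 2, actual s_9 = 2 ✓
n=10: candidate gives 6, actual s_10 = 6 ✓
n=11: candidate gives 4, actual s_11 = 4 ✓
n=12: candidate gives 0, actual s_12 = 0 ✓
n=13: candidate gives 5, actual s_13 = 5 ✓
n=14: candidate gives 0, actual s_14 = 0 ✓
n=15: candidate gives 3, actual s_15 = 3 ✓
n=16: candidate gives 5, actual s_16 = 5 ✓
n=17: candidate gives 1, actual s_17 = 1 ✓
n=18: candidate gives 4, actual s_18 = 4 ✓
n=19: candidate gives 6, actual s_19 = 6 ✓
n=20: candidate gives 5, actual s_20 = 5 ✓
n=21: candidate gives 5, actual s_21 = 5 ✓
n=22: candidate gives 2, actual s_22 = 2 ✓
n=23: candidate gives 2, actual s_23 = 2 ✓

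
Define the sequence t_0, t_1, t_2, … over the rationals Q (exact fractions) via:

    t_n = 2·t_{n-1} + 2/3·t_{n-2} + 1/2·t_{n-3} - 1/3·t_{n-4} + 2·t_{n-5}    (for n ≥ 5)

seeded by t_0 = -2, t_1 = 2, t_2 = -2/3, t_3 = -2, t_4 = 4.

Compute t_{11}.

207055/324

t_5 = 2·4 + 2/3·-2 + 1/2·-2/3 + -1/3·2 + 2·-2 = 5/3
t_6 = 2·5/3 + 2/3·4 + 1/2·-2 + -1/3·-2/3 + 2·2 = 83/9
t_7 = 2·83/9 + 2/3·5/3 + 1/2·4 + -1/3·-2 + 2·-2/3 = 188/9
t_8 = 2·188/9 + 2/3·83/9 + 1/2·5/3 + -1/3·4 + 2·-2 = 2345/54
t_9 = 2·2345/54 + 2/3·188/9 + 1/2·83/9 + -1/3·5/3 + 2·4 = 677/6
t_10 = 2·677/6 + 2/3·2345/54 + 1/2·188/9 + -1/3·83/9 + 2·5/3 = 21491/81
t_11 = 2·21491/81 + 2/3·677/6 + 1/2·2345/54 + -1/3·188/9 + 2·83/9 = 207055/324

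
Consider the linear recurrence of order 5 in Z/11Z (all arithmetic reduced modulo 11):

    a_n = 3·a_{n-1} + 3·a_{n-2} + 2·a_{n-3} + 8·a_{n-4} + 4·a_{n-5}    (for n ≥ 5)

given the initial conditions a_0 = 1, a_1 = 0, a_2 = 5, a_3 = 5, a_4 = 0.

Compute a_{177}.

4

a_5 = 3·0 + 3·5 + 2·5 + 8·0 + 4·1 = 7
a_6 = 3·7 + 3·0 + 2·5 + 8·5 + 4·0 = 5
a_7 = 3·5 + 3·7 + 2·0 + 8·5 + 4·5 = 8
a_8 = 3·8 + 3·5 + 2·7 + 8·0 + 4·5 = 7
a_9 = 3·7 + 3·8 + 2·5 + 8·7 + 4·0 = 1
a_10 = 3·1 + 3·7 + 2·8 + 8·5 + 4·7 = 9
Continuing the recurrence:
  a_11 = 7;  a_12 = 6;  a_13 = 5;  a_14 = 2;  a_15 = 4;  a_16 = 5
  a_17 = 7;  a_18 = 3;  a_19 = 3;  a_20 = 0;  a_21 = 3;  a_22 = 1
  a_23 = 4;  a_24 = 0;  a_25 = 5;  a_26 = 10;  a_27 = 4;  a_28 = 2
  a_29 = 1;  a_30 = 7;  a_31 = 1;  a_32 = 3;  a_33 = 9;  a_34 = 10
  a_35 = 0;  a_36 = 10;  a_37 = 2;  a_38 = 9;  a_39 = 5;  a_40 = 5
  a_41 = 5;  a_42 = 10;  a_43 = 10;  a_44 = 9;  a_45 = 5;  a_46 = 8
  a_47 = 1;  a_48 = 6;  a_49 = 3;  a_50 = 3;  a_51 = 4;  a_52 = 2
  a_53 = 6;  a_54 = 2;  a_55 = 6;  a_56 = 2;  a_57 = 7;  a_58 = 2
  a_59 = 10;  a_60 = 2;  a_61 = 5;  a_62 = 8;  a_63 = 10;  a_64 = 10
  a_65 = 3;  a_66 = 0;  a_67 = 9;  a_68 = 10;  a_69 = 0;  a_70 = 5
  a_71 = 8;  a_72 = 1;  a_73 = 0;  a_74 = 4;  a_75 = 10;  a_76 = 5
  a_77 = 2;  a_78 = 7;  a_79 = 1;  a_80 = 9;  a_81 = 3;  a_82 = 3
  a_83 = 6;  a_84 = 10;  a_85 = 4;  a_86 = 2;  a_87 = 10;  a_88 = 5
  a_89 = 0;  a_90 = 1;  a_91 = 2;  a_92 = 1;  a_93 = 9;  a_94 = 9
  a_95 = 10;  a_96 = 3;  a_97 = 1;  a_98 = 8;  a_99 = 6;  a_100 = 9
  a_101 = 4;  a_102 = 9;  a_103 = 5;  a_104 = 3;  a_105 = 0;  a_106 = 8
  a_107 = 7;  a_108 = 1;  a_109 = 8;  a_110 = 6;  a_111 = 0;  a_112 = 4
  a_113 = 4;  a_114 = 5;  a_115 = 4;  a_116 = 1;  a_117 = 7;  a_118 = 0
  a_119 = 9;  a_120 = 10;  a_121 = 7;  a_122 = 9;  a_123 = 8;  a_124 = 5
  a_125 = 10;  a_126 = 7;  a_127 = 7;  a_128 = 2;  a_129 = 9;  a_130 = 0
  a_131 = 5;  a_132 = 0;  a_133 = 7;  a_134 = 1;  a_135 = 9;  a_136 = 9
  a_137 = 2;  a_138 = 10;  a_139 = 9;  a_140 = 4;  a_141 = 1;  a_142 = 0
  a_143 = 2;  a_144 = 10;  a_145 = 5;  a_146 = 9;  a_147 = 1;  a_148 = 7
  a_149 = 1;  a_150 = 8;  a_151 = 8;  a_152 = 0;  a_153 = 10;  a_154 = 4
  a_155 = 6;  a_156 = 5;  a_157 = 0;  a_158 = 0;  a_159 = 8;  a_160 = 0
  a_161 = 0;  a_162 = 5;  a_163 = 2;  a_164 = 9;  a_165 = 10;  a_166 = 2
  a_167 = 2;  a_168 = 2;  a_169 = 0;  a_170 = 0;  a_171 = 6;  a_172 = 9
  a_173 = 9;  a_174 = 0;  a_175 = 5
a_176 = 3·5 + 3·0 + 2·9 + 8·9 + 4·6 = 8
a_177 = 3·8 + 3·5 + 2·0 + 8·9 + 4·9 = 4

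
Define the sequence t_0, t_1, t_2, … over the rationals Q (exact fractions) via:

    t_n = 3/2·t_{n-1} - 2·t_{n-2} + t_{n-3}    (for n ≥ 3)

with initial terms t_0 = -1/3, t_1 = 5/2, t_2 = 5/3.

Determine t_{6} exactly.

331/48

t_3 = 3/2·5/3 + -2·5/2 + 1·-1/3 = -17/6
t_4 = 3/2·-17/6 + -2·5/3 + 1·5/2 = -61/12
t_5 = 3/2·-61/12 + -2·-17/6 + 1·5/3 = -7/24
t_6 = 3/2·-7/24 + -2·-61/12 + 1·-17/6 = 331/48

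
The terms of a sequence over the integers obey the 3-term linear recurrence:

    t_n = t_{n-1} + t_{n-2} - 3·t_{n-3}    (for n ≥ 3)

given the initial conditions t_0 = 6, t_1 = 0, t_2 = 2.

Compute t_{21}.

-2100

t_3 = 1·2 + 1·0 + -3·6 = -16
t_4 = 1·-16 + 1·2 + -3·0 = -14
t_5 = 1·-14 + 1·-16 + -3·2 = -36
t_6 = 1·-36 + 1·-14 + -3·-16 = -2
t_7 = 1·-2 + 1·-36 + -3·-14 = 4
t_8 = 1·4 + 1·-2 + -3·-36 = 110
t_9 = 1·110 + 1·4 + -3·-2 = 120
t_10 = 1·120 + 1·110 + -3·4 = 218
t_11 = 1·218 + 1·120 + -3·110 = 8
t_12 = 1·8 + 1·218 + -3·120 = -134
t_13 = 1·-134 + 1·8 + -3·218 = -780
t_14 = 1·-780 + 1·-134 + -3·8 = -938
t_15 = 1·-938 + 1·-780 + -3·-134 = -1316
t_16 = 1·-1316 + 1·-938 + -3·-780 = 86
t_17 = 1·86 + 1·-1316 + -3·-938 = 1584
t_18 = 1·1584 + 1·86 + -3·-1316 = 5618
t_19 = 1·5618 + 1·1584 + -3·86 = 6944
t_20 = 1·6944 + 1·5618 + -3·1584 = 7810
t_21 = 1·7810 + 1·6944 + -3·5618 = -2100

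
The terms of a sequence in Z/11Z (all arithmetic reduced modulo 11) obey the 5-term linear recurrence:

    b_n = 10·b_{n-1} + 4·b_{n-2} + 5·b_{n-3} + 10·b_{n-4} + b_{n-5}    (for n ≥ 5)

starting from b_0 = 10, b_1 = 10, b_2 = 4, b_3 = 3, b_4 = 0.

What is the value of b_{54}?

2

b_5 = 10·0 + 4·3 + 5·4 + 10·10 + 1·10 = 10
b_6 = 10·10 + 4·0 + 5·3 + 10·4 + 1·10 = 0
b_7 = 10·0 + 4·10 + 5·0 + 10·3 + 1·4 = 8
b_8 = 10·8 + 4·0 + 5·10 + 10·0 + 1·3 = 1
b_9 = 10·1 + 4·8 + 5·0 + 10·10 + 1·0 = 10
b_10 = 10·10 + 4·1 + 5·8 + 10·0 + 1·10 = 0
b_11 = 10·0 + 4·10 + 5·1 + 10·8 + 1·0 = 4
b_12 = 10·4 + 4·0 + 5·10 + 10·1 + 1·8 = 9
b_13 = 10·9 + 4·4 + 5·0 + 10·10 + 1·1 = 9
b_14 = 10·9 + 4·9 + 5·4 + 10·0 + 1·10 = 2
b_15 = 10·2 + 4·9 + 5·9 + 10·4 + 1·0 = 9
b_16 = 10·9 + 4·2 + 5·9 + 10·9 + 1·4 = 6
b_17 = 10·6 + 4·9 + 5·2 + 10·9 + 1·9 = 7
b_18 = 10·7 + 4·6 + 5·9 + 10·2 + 1·9 = 3
b_19 = 10·3 + 4·7 + 5·6 + 10·9 + 1·2 = 4
b_20 = 10·4 + 4·3 + 5·7 + 10·6 + 1·9 = 2
b_21 = 10·2 + 4·4 + 5·3 + 10·7 + 1·6 = 6
b_22 = 10·6 + 4·2 + 5·4 + 10·3 + 1·7 = 4
b_23 = 10·4 + 4·6 + 5·2 + 10·4 + 1·3 = 7
b_24 = 10·7 + 4·4 + 5·6 + 10·2 + 1·4 = 8
b_25 = 10·8 + 4·7 + 5·4 + 10·6 + 1·2 = 3
b_26 = 10·3 + 4·8 + 5·7 + 10·4 + 1·6 = 0
b_27 = 10·0 + 4·3 + 5·8 + 10·7 + 1·4 = 5
b_28 = 10·5 + 4·0 + 5·3 + 10·8 + 1·7 = 9
b_29 = 10·9 + 4·5 + 5·0 + 10·3 + 1·8 = 5
b_30 = 10·5 + 4·9 + 5·5 + 10·0 + 1·3 = 4
b_31 = 10·4 + 4·5 + 5·9 + 10·5 + 1·0 = 1
b_32 = 10·1 + 4·4 + 5·5 + 10·9 + 1·5 = 3
b_33 = 10·3 + 4·1 + 5·4 + 10·5 + 1·9 = 3
b_34 = 10·3 + 4·3 + 5·1 + 10·4 + 1·5 = 4
b_35 = 10·4 + 4·3 + 5·3 + 10·1 + 1·4 = 4
b_36 = 10·4 + 4·4 + 5·3 + 10·3 + 1·1 = 3
b_37 = 10·3 + 4·4 + 5·4 + 10·3 + 1·3 = 0
b_38 = 10·0 + 4·3 + 5·4 + 10·4 + 1·3 = 9
b_39 = 10·9 + 4·0 + 5·3 + 10·4 + 1·4 = 6
b_40 = 10·6 + 4·9 + 5·0 + 10·3 + 1·4 = 9
b_41 = 10·9 + 4·6 + 5·9 + 10·0 + 1·3 = 8
b_42 = 10·8 + 4·9 + 5·6 + 10·9 + 1·0 = 5
b_43 = 10·5 + 4·8 + 5·9 + 10·6 + 1·9 = 9
b_44 = 10·9 + 4·5 + 5·8 + 10·9 + 1·6 = 4
b_45 = 10·4 + 4·9 + 5·5 + 10·8 + 1·9 = 3
b_46 = 10·3 + 4·4 + 5·9 + 10·5 + 1·8 = 6
b_47 = 10·6 + 4·3 + 5·4 + 10·9 + 1·5 = 0
b_48 = 10·0 + 4·6 + 5·3 + 10·4 + 1·9 = 0
b_49 = 10·0 + 4·0 + 5·6 + 10·3 + 1·4 = 9
b_50 = 10·9 + 4·0 + 5·0 + 10·6 + 1·3 = 10
b_51 = 10·10 + 4·9 + 5·0 + 10·0 + 1·6 = 10
b_52 = 10·10 + 4·10 + 5·9 + 10·0 + 1·0 = 9
b_53 = 10·9 + 4·10 + 5·10 + 10·9 + 1·0 = 6
b_54 = 10·6 + 4·9 + 5·10 + 10·10 + 1·9 = 2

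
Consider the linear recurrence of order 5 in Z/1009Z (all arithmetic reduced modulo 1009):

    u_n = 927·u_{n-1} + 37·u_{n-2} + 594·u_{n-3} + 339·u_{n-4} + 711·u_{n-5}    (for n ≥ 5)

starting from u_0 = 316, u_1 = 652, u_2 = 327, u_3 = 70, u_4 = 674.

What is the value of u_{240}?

u_5 = 927·674 + 37·70 + 594·327 + 339·652 + 711·316 = 26
u_6 = 927·26 + 37·674 + 594·70 + 339·327 + 711·652 = 114
u_7 = 927·114 + 37·26 + 594·674 + 339·70 + 711·327 = 419
u_8 = 927·419 + 37·114 + 594·26 + 339·674 + 711·70 = 211
u_9 = 927·211 + 37·419 + 594·114 + 339·26 + 711·674 = 4
u_10 = 927·4 + 37·211 + 594·419 + 339·114 + 711·26 = 707
Continuing the recurrence:
  u_11 = 11;  u_12 = 534;  u_13 = 247;  u_14 = 341;  u_15 = 606;  u_16 = 835
  u_17 = 387;  u_18 = 545;  u_19 = 359;  u_20 = 202;  u_21 = 3;  u_22 = 320
  u_23 = 682;  u_24 = 923;  u_25 = 738;  u_26 = 1000;  u_27 = 799;  u_28 = 889
  u_29 = 104;  u_30 = 539;  u_31 = 473;  u_32 = 257;  u_33 = 153;  u_34 = 829
  u_35 = 265;  u_36 = 589;  u_37 = 389;  u_38 = 331;  u_39 = 308;  u_40 = 743
  u_41 = 515;  u_42 = 33;  u_43 = 334;  u_44 = 921;  u_45 = 419;  u_46 = 337
  u_47 = 647;  u_48 = 235;  u_49 = 791;  u_50 = 706;  u_51 = 829;  u_52 = 49
  u_53 = 396;  u_54 = 234;  u_55 = 367;  u_56 = 510;  u_57 = 345;  u_58 = 384
  u_59 = 883;  u_60 = 384;  u_61 = 526;  u_62 = 282;  u_63 = 694;  u_64 = 833
  u_65 = 79;  u_66 = 81;  u_67 = 589;  u_68 = 516;  u_69 = 879;  u_70 = 115
  u_71 = 630;  u_72 = 902;  u_73 = 429;  u_74 = 127;  u_75 = 121;  u_76 = 365
  u_77 = 277;  u_78 = 74;  u_79 = 166;  u_80 = 190;  u_81 = 480;  u_82 = 742
  u_83 = 71;  u_84 = 832;  u_85 = 967;  u_86 = 253;  u_87 = 413;  u_88 = 556
  u_89 = 66;  u_90 = 570;  u_91 = 456;  u_92 = 529;  u_93 = 257;  u_94 = 983
  u_95 = 828;  u_96 = 109;  u_97 = 311;  u_98 = 534;  u_99 = 43;  u_100 = 254
  u_101 = 603;  u_102 = 185;  u_103 = 345;  u_104 = 375;  u_105 = 668;  u_106 = 636
  u_107 = 853;  u_108 = 354;  u_109 = 609;  u_110 = 44;  u_111 = 915;  u_112 = 788
  u_113 = 479;  u_114 = 555;  u_115 = 788;  u_116 = 819;  u_117 = 272;  u_118 = 830
  u_119 = 507;  u_120 = 802;  u_121 = 542;  u_122 = 364;  u_123 = 644;  u_124 = 809
  u_125 = 395;  u_126 = 917;  u_127 = 86;  u_128 = 786;  u_129 = 903;  u_130 = 500
  u_131 = 266;  u_132 = 1002;  u_133 = 930;  u_134 = 53;  u_135 = 377;  u_136 = 893
  u_137 = 987;  u_138 = 619;  u_139 = 614;  u_140 = 536;  u_141 = 232;  u_142 = 737
  u_143 = 635;  u_144 = 749;  u_145 = 940;  u_146 = 1003;  u_147 = 578;  u_148 = 293
  u_149 = 462;  u_150 = 838;  u_151 = 297;  u_152 = 309;  u_153 = 804;  u_154 = 944
  u_155 = 971;  u_156 = 122;  u_157 = 293;  u_158 = 1007;  u_159 = 160;  u_160 = 631
  u_161 = 826;  u_162 = 1005;  u_163 = 436;  u_164 = 438;  u_165 = 195;  u_166 = 597
  u_167 = 153;  u_168 = 649;  u_169 = 482;  u_170 = 691;  u_171 = 677;  u_172 = 944
  u_173 = 166;  u_174 = 486;  u_175 = 706;  u_176 = 389;  u_177 = 357;  u_178 = 134
  u_179 = 877;  u_180 = 1000;  u_181 = 840;  u_182 = 282;  u_183 = 668;  u_184 = 529
  u_185 = 400;  u_186 = 809;  u_187 = 495;  u_188 = 365;  u_189 = 911;  u_190 = 428
  u_191 = 884;  u_192 = 603;  u_193 = 656;  u_194 = 962;  u_195 = 463;  u_196 = 352
  u_197 = 12;  u_198 = 975;  u_199 = 872;  u_200 = 476;  u_201 = 351;  u_202 = 313
  u_203 = 675;  u_204 = 648;  u_205 = 705;  u_206 = 340;  u_207 = 42;  u_208 = 450
  u_209 = 615;  u_210 = 265;  u_211 = 632;  u_212 = 194;  u_213 = 138;  u_214 = 360
  u_215 = 84;  u_216 = 140;  u_217 = 710;  u_218 = 79;  u_219 = 941;  u_220 = 635
  u_221 = 609;  u_222 = 616;  u_223 = 926;  u_224 = 284;  u_225 = 589;  u_226 = 790
  u_227 = 778;  u_228 = 422;  u_229 = 324;  u_230 = 624;  u_231 = 677;  u_232 = 614
  u_233 = 503;  u_234 = 148;  u_235 = 43;  u_236 = 396;  u_237 = 180;  u_238 = 378
u_239 = 927·378 + 37·180 + 594·396 + 339·43 + 711·148 = 750
u_240 = 927·750 + 37·378 + 594·180 + 339·396 + 711·43 = 225

225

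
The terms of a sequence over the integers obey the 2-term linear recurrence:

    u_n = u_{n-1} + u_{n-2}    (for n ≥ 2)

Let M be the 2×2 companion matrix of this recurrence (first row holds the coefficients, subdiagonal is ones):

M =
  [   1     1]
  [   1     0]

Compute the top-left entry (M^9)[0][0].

55

(M^9)[0][0] is the top entry after applying M 9 times to the unit state (1, 0). Equivalently it is h_{10} for the auxiliary sequence (h_n) obeying the same recurrence with h_1 = 1 and h_i = 0 for 0 ≤ i < 1:
h_2 = 1·1 + 1·0 = 1
h_3 = 1·1 + 1·1 = 2
h_4 = 1·2 + 1·1 = 3
h_5 = 1·3 + 1·2 = 5
h_6 = 1·5 + 1·3 = 8
h_7 = 1·8 + 1·5 = 13
h_8 = 1·13 + 1·8 = 21
h_9 = 1·21 + 1·13 = 34
h_10 = 1·34 + 1·21 = 55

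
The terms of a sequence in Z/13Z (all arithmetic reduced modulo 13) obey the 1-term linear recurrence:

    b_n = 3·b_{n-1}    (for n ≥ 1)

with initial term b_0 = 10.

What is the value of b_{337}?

4

b_1 = 3·10 = 4
b_2 = 3·4 = 12
b_3 = 3·12 = 10
(b_3) = (10) = (b_0), so the sequence has period 3.
337 ≡ 1 (mod 3), hence b_337 = b_1 = 4.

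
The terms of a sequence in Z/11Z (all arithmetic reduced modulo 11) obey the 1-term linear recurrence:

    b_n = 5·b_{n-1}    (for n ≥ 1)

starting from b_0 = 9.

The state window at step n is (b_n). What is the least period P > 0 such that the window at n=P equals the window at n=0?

5

n=0: window = (9)
n=1: window = (1)
n=2: window = (5)
n=3: window = (3)
n=4: window = (4)
n=5: window = (9)
window at n=5 equals window at n=0 → period = 5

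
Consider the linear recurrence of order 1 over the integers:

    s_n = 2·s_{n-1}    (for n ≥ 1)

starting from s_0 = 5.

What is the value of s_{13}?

s_1 = 2·5 = 10
s_2 = 2·10 = 20
s_3 = 2·20 = 40
s_4 = 2·40 = 80
s_5 = 2·80 = 160
s_6 = 2·160 = 320
s_7 = 2·320 = 640
s_8 = 2·640 = 1280
s_9 = 2·1280 = 2560
s_10 = 2·2560 = 5120
s_11 = 2·5120 = 10240
s_12 = 2·10240 = 20480
s_13 = 2·20480 = 40960

40960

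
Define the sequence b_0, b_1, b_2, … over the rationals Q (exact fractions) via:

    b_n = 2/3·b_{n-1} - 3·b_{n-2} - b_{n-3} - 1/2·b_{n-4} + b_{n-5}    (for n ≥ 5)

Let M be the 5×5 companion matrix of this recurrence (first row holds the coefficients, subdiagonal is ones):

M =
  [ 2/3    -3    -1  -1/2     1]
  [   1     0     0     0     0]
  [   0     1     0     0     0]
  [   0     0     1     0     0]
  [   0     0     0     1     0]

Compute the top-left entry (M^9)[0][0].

3554143/39366

(M^9)[0][0] is the top entry after applying M 9 times to the unit state (1, 0, 0, 0, 0). Equivalently it is h_{13} for the auxiliary sequence (h_n) obeying the same recurrence with h_4 = 1 and h_i = 0 for 0 ≤ i < 4:
h_5 = 2/3·1 + -3·0 + -1·0 + -1/2·0 + 1·0 = 2/3
h_6 = 2/3·2/3 + -3·1 + -1·0 + -1/2·0 + 1·0 = -23/9
h_7 = 2/3·-23/9 + -3·2/3 + -1·1 + -1/2·0 + 1·0 = -127/27
h_8 = 2/3·-127/27 + -3·-23/9 + -1·2/3 + -1/2·1 + 1·0 = 545/162
h_9 = 2/3·545/162 + -3·-127/27 + -1·-23/9 + -1/2·2/3 + 1·1 = 4757/243
h_10 = 2/3·4757/243 + -3·545/162 + -1·-127/27 + -1/2·-23/9 + 1·2/3 = 7003/729
h_11 = 2/3·7003/729 + -3·4757/243 + -1·545/162 + -1/2·-127/27 + 1·-23/9 = -122236/2187
h_12 = 2/3·-122236/2187 + -3·7003/729 + -1·4757/243 + -1/2·545/162 + 1·-127/27 = -2415557/26244
h_13 = 2/3·-2415557/26244 + -3·-122236/2187 + -1·7003/729 + -1/2·4757/243 + 1·545/162 = 3554143/39366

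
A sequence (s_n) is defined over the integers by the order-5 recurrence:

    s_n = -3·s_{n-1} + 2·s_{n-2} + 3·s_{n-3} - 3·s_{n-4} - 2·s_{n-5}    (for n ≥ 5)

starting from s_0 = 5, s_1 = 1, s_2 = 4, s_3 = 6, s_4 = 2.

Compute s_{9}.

132

s_5 = -3·2 + 2·6 + 3·4 + -3·1 + -2·5 = 5
s_6 = -3·5 + 2·2 + 3·6 + -3·4 + -2·1 = -7
s_7 = -3·-7 + 2·5 + 3·2 + -3·6 + -2·4 = 11
s_8 = -3·11 + 2·-7 + 3·5 + -3·2 + -2·6 = -50
s_9 = -3·-50 + 2·11 + 3·-7 + -3·5 + -2·2 = 132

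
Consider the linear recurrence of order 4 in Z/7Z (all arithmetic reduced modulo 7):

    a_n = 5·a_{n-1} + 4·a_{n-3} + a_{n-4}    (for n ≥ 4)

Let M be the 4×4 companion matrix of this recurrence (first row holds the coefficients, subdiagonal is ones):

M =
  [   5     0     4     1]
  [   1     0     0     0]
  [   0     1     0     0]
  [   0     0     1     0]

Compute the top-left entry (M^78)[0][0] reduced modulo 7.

(M^78)[0][0] is the top entry after applying M 78 times to the unit state (1, 0, 0, 0). Equivalently it is h_{81} for the auxiliary sequence (h_n) obeying the same recurrence with h_3 = 1 and h_i = 0 for 0 ≤ i < 3:
h_4 = 5·1 + 0·0 + 4·0 + 1·0 = 5
h_5 = 5·5 + 0·1 + 4·0 + 1·0 = 4
h_6 = 5·4 + 0·5 + 4·1 + 1·0 = 3
h_7 = 5·3 + 0·4 + 4·5 + 1·1 = 1
h_8 = 5·1 + 0·3 + 4·4 + 1·5 = 5
h_9 = 5·5 + 0·1 + 4·3 + 1·4 = 6
h_10 = 5·6 + 0·5 + 4·1 + 1·3 = 2
h_11 = 5·2 + 0·6 + 4·5 + 1·1 = 3
h_12 = 5·3 + 0·2 + 4·6 + 1·5 = 2
h_13 = 5·2 + 0·3 + 4·2 + 1·6 = 3
h_14 = 5·3 + 0·2 + 4·3 + 1·2 = 1
h_15 = 5·1 + 0·3 + 4·2 + 1·3 = 2
h_16 = 5·2 + 0·1 + 4·3 + 1·2 = 3
h_17 = 5·3 + 0·2 + 4·1 + 1·3 = 1
h_18 = 5·1 + 0·3 + 4·2 + 1·1 = 0
h_19 = 5·0 + 0·1 + 4·3 + 1·2 = 0
h_20 = 5·0 + 0·0 + 4·1 + 1·3 = 0
h_21 = 5·0 + 0·0 + 4·0 + 1·1 = 1
(h_18, h_19, h_20, h_21) = (0, 0, 0, 1) = (h_0, h_1, h_2, h_3), so the sequence has period 18.
81 ≡ 9 (mod 18), hence h_81 = h_9 = 6.

6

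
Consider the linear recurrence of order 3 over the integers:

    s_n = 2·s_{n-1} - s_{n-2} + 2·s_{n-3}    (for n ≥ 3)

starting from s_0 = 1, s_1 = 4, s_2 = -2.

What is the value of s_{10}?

-206

s_3 = 2·-2 + -1·4 + 2·1 = -6
s_4 = 2·-6 + -1·-2 + 2·4 = -2
s_5 = 2·-2 + -1·-6 + 2·-2 = -2
s_6 = 2·-2 + -1·-2 + 2·-6 = -14
s_7 = 2·-14 + -1·-2 + 2·-2 = -30
s_8 = 2·-30 + -1·-14 + 2·-2 = -50
s_9 = 2·-50 + -1·-30 + 2·-14 = -98
s_10 = 2·-98 + -1·-50 + 2·-30 = -206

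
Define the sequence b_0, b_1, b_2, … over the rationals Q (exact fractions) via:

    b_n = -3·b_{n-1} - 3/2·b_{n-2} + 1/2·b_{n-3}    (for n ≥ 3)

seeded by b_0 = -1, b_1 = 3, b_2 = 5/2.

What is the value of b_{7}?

-3585/8

b_3 = -3·5/2 + -3/2·3 + 1/2·-1 = -25/2
b_4 = -3·-25/2 + -3/2·5/2 + 1/2·3 = 141/4
b_5 = -3·141/4 + -3/2·-25/2 + 1/2·5/2 = -343/4
b_6 = -3·-343/4 + -3/2·141/4 + 1/2·-25/2 = 1585/8
b_7 = -3·1585/8 + -3/2·-343/4 + 1/2·141/4 = -3585/8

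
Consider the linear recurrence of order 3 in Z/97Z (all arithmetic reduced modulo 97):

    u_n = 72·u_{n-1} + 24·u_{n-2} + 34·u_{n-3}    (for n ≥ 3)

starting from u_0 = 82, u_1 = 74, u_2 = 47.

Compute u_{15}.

55

u_3 = 72·47 + 24·74 + 34·82 = 91
u_4 = 72·91 + 24·47 + 34·74 = 11
u_5 = 72·11 + 24·91 + 34·47 = 15
u_6 = 72·15 + 24·11 + 34·91 = 73
u_7 = 72·73 + 24·15 + 34·11 = 73
u_8 = 72·73 + 24·73 + 34·15 = 49
u_9 = 72·49 + 24·73 + 34·73 = 2
u_10 = 72·2 + 24·49 + 34·73 = 19
u_11 = 72·19 + 24·2 + 34·49 = 75
u_12 = 72·75 + 24·19 + 34·2 = 7
u_13 = 72·7 + 24·75 + 34·19 = 40
u_14 = 72·40 + 24·7 + 34·75 = 69
u_15 = 72·69 + 24·40 + 34·7 = 55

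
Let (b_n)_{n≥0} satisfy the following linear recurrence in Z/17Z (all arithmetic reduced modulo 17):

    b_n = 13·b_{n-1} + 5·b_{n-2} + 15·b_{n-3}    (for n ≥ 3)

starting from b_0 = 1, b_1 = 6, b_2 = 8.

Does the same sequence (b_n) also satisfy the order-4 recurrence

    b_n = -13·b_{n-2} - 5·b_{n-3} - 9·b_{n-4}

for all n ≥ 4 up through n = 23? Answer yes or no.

yes

Terms b_0..b_23: 1, 6, 8, 13, 10, 9, 5, 5, 4, 16, 14, 16, 8, 3, 13, 15, 16, 2, 8, 14, 14, 15, 16, 0
n=4: candidate gives 10, actual b_4 = 10 ✓
n=5: candidate gives 9, actual b_5 = 9 ✓
n=6: candidate gives 5, actual b_6 = 5 ✓
n=7: candidate gives 5, actual b_7 = 5 ✓
n=8: candidate gives 4, actual b_8 = 4 ✓
n=9: candidate gives 16, actual b_9 = 16 ✓
n=10: candidate gives 14, actual b_10 = 14 ✓
n=11: candidate gives 16, actual b_11 = 16 ✓
n=12: candidate gives 8, actual b_12 = 8 ✓
n=13: candidate gives 3, actual b_13 = 3 ✓
n=14: candidate gives 13, actual b_14 = 13 ✓
n=15: candidate gives 15, actual b_15 = 15 ✓
n=16: candidate gives 16, actual b_16 = 16 ✓
n=17: candidate gives 2, actual b_17 = 2 ✓
n=18: candidate gives 8, actual b_18 = 8 ✓
n=19: candidate gives 14, actual b_19 = 14 ✓
n=20: candidate gives 14, actual b_20 = 14 ✓
n=21: candidate gives 15, actual b_21 = 15 ✓
n=22: candidate gives 16, actual b_22 = 16 ✓
n=23: candidate gives 0, actual b_23 = 0 ✓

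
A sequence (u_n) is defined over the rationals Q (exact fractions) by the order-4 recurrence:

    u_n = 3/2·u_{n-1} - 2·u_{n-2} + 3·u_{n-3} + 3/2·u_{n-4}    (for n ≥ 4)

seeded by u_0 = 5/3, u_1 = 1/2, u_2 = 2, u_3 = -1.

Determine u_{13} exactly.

105157/512

u_4 = 3/2·-1 + -2·2 + 3·1/2 + 3/2·5/3 = -3/2
u_5 = 3/2·-3/2 + -2·-1 + 3·2 + 3/2·1/2 = 13/2
u_6 = 3/2·13/2 + -2·-3/2 + 3·-1 + 3/2·2 = 51/4
u_7 = 3/2·51/4 + -2·13/2 + 3·-3/2 + 3/2·-1 = 1/8
u_8 = 3/2·1/8 + -2·51/4 + 3·13/2 + 3/2·-3/2 = -129/16
u_9 = 3/2·-129/16 + -2·1/8 + 3·51/4 + 3/2·13/2 = 1141/32
u_10 = 3/2·1141/32 + -2·-129/16 + 3·1/8 + 3/2·51/4 = 5703/64
u_11 = 3/2·5703/64 + -2·1141/32 + 3·-129/16 + 3/2·1/8 = 4909/128
u_12 = 3/2·4909/128 + -2·5703/64 + 3·1141/32 + 3/2·-129/16 = -6609/256
u_13 = 3/2·-6609/256 + -2·4909/128 + 3·5703/64 + 3/2·1141/32 = 105157/512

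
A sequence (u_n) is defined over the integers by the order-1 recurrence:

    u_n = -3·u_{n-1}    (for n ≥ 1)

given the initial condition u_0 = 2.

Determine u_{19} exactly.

u_1 = -3·2 = -6
u_2 = -3·-6 = 18
u_3 = -3·18 = -54
u_4 = -3·-54 = 162
u_5 = -3·162 = -486
u_6 = -3·-486 = 1458
u_7 = -3·1458 = -4374
u_8 = -3·-4374 = 13122
u_9 = -3·13122 = -39366
u_10 = -3·-39366 = 118098
u_11 = -3·118098 = -354294
u_12 = -3·-354294 = 1062882
u_13 = -3·1062882 = -3188646
u_14 = -3·-3188646 = 9565938
u_15 = -3·9565938 = -28697814
u_16 = -3·-28697814 = 86093442
u_17 = -3·86093442 = -258280326
u_18 = -3·-258280326 = 774840978
u_19 = -3·774840978 = -2324522934

-2324522934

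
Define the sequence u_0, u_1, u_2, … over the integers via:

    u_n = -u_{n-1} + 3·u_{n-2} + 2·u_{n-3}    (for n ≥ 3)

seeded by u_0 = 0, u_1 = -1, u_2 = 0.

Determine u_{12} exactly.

u_3 = -1·0 + 3·-1 + 2·0 = -3
u_4 = -1·-3 + 3·0 + 2·-1 = 1
u_5 = -1·1 + 3·-3 + 2·0 = -10
u_6 = -1·-10 + 3·1 + 2·-3 = 7
u_7 = -1·7 + 3·-10 + 2·1 = -35
u_8 = -1·-35 + 3·7 + 2·-10 = 36
u_9 = -1·36 + 3·-35 + 2·7 = -127
u_10 = -1·-127 + 3·36 + 2·-35 = 165
u_11 = -1·165 + 3·-127 + 2·36 = -474
u_12 = -1·-474 + 3·165 + 2·-127 = 715

715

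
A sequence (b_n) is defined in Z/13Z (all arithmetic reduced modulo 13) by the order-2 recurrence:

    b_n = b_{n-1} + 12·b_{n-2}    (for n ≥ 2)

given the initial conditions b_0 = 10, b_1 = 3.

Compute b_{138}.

10

b_2 = 1·3 + 12·10 = 6
b_3 = 1·6 + 12·3 = 3
b_4 = 1·3 + 12·6 = 10
b_5 = 1·10 + 12·3 = 7
b_6 = 1·7 + 12·10 = 10
b_7 = 1·10 + 12·7 = 3
(b_6, b_7) = (10, 3) = (b_0, b_1), so the sequence has period 6.
138 ≡ 0 (mod 6), hence b_138 = b_0 = 10.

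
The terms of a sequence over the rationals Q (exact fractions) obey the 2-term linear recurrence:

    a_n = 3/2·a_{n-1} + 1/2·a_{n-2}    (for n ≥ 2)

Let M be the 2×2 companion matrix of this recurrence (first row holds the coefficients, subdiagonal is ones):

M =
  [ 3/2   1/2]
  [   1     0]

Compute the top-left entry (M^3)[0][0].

(M^3)[0][0] is the top entry after applying M 3 times to the unit state (1, 0). Equivalently it is h_{4} for the auxiliary sequence (h_n) obeying the same recurrence with h_1 = 1 and h_i = 0 for 0 ≤ i < 1:
h_2 = 3/2·1 + 1/2·0 = 3/2
h_3 = 3/2·3/2 + 1/2·1 = 11/4
h_4 = 3/2·11/4 + 1/2·3/2 = 39/8

39/8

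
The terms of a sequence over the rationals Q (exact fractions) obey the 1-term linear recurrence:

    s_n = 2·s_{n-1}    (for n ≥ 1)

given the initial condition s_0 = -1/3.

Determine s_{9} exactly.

-512/3

s_1 = 2·-1/3 = -2/3
s_2 = 2·-2/3 = -4/3
s_3 = 2·-4/3 = -8/3
s_4 = 2·-8/3 = -16/3
s_5 = 2·-16/3 = -32/3
s_6 = 2·-32/3 = -64/3
s_7 = 2·-64/3 = -128/3
s_8 = 2·-128/3 = -256/3
s_9 = 2·-256/3 = -512/3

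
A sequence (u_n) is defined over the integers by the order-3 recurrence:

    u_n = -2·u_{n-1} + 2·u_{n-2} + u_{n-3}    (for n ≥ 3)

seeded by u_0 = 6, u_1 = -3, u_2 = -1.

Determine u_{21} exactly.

106460802

u_3 = -2·-1 + 2·-3 + 1·6 = 2
u_4 = -2·2 + 2·-1 + 1·-3 = -9
u_5 = -2·-9 + 2·2 + 1·-1 = 21
u_6 = -2·21 + 2·-9 + 1·2 = -58
u_7 = -2·-58 + 2·21 + 1·-9 = 149
u_8 = -2·149 + 2·-58 + 1·21 = -393
u_9 = -2·-393 + 2·149 + 1·-58 = 1026
u_10 = -2·1026 + 2·-393 + 1·149 = -2689
u_11 = -2·-2689 + 2·1026 + 1·-393 = 7037
u_12 = -2·7037 + 2·-2689 + 1·1026 = -18426
u_13 = -2·-18426 + 2·7037 + 1·-2689 = 48237
u_14 = -2·48237 + 2·-18426 + 1·7037 = -126289
u_15 = -2·-126289 + 2·48237 + 1·-18426 = 330626
u_16 = -2·330626 + 2·-126289 + 1·48237 = -865593
u_17 = -2·-865593 + 2·330626 + 1·-126289 = 2266149
u_18 = -2·2266149 + 2·-865593 + 1·330626 = -5932858
u_19 = -2·-5932858 + 2·2266149 + 1·-865593 = 15532421
u_20 = -2·15532421 + 2·-5932858 + 1·2266149 = -40664409
u_21 = -2·-40664409 + 2·15532421 + 1·-5932858 = 106460802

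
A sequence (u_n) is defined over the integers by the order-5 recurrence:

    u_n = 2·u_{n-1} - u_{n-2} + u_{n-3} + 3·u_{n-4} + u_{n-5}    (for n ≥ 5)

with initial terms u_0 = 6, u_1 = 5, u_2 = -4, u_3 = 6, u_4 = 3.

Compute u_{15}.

24401

u_5 = 2·3 + -1·6 + 1·-4 + 3·5 + 1·6 = 17
u_6 = 2·17 + -1·3 + 1·6 + 3·-4 + 1·5 = 30
u_7 = 2·30 + -1·17 + 1·3 + 3·6 + 1·-4 = 60
u_8 = 2·60 + -1·30 + 1·17 + 3·3 + 1·6 = 122
u_9 = 2·122 + -1·60 + 1·30 + 3·17 + 1·3 = 268
u_10 = 2·268 + -1·122 + 1·60 + 3·30 + 1·17 = 581
u_11 = 2·581 + -1·268 + 1·122 + 3·60 + 1·30 = 1226
u_12 = 2·1226 + -1·581 + 1·268 + 3·122 + 1·60 = 2565
u_13 = 2·2565 + -1·1226 + 1·581 + 3·268 + 1·122 = 5411
u_14 = 2·5411 + -1·2565 + 1·1226 + 3·581 + 1·268 = 11494
u_15 = 2·11494 + -1·5411 + 1·2565 + 3·1226 + 1·581 = 24401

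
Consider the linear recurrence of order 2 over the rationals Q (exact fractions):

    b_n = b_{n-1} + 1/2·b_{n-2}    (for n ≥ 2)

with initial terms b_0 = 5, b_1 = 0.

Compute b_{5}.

b_2 = 1·0 + 1/2·5 = 5/2
b_3 = 1·5/2 + 1/2·0 = 5/2
b_4 = 1·5/2 + 1/2·5/2 = 15/4
b_5 = 1·15/4 + 1/2·5/2 = 5

5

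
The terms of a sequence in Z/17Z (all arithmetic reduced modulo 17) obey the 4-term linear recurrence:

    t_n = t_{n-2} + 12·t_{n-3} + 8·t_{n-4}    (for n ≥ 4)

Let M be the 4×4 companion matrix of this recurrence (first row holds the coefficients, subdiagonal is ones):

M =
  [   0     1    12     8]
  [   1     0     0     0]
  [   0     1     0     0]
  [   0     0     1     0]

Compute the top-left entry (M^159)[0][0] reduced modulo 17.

11

(M^159)[0][0] is the top entry after applying M 159 times to the unit state (1, 0, 0, 0). Equivalently it is h_{162} for the auxiliary sequence (h_n) obeying the same recurrence with h_3 = 1 and h_i = 0 for 0 ≤ i < 3:
h_4 = 0·1 + 1·0 + 12·0 + 8·0 = 0
h_5 = 0·0 + 1·1 + 12·0 + 8·0 = 1
h_6 = 0·1 + 1·0 + 12·1 + 8·0 = 12
h_7 = 0·12 + 1·1 + 12·0 + 8·1 = 9
h_8 = 0·9 + 1·12 + 12·1 + 8·0 = 7
h_9 = 0·7 + 1·9 + 12·12 + 8·1 = 8
Continuing the recurrence:
  h_10 = 7;  h_11 = 11;  h_12 = 6;  h_13 = 6;  h_14 = 7;  h_15 = 13
  h_16 = 8;  h_17 = 9;  h_18 = 16;  h_19 = 5;  h_20 = 1;  h_21 = 14
  h_22 = 2;  h_23 = 15;  h_24 = 8;  h_25 = 15;  h_26 = 0;  h_27 = 10
  h_28 = 6;  h_29 = 11;  h_30 = 7;  h_31 = 10;  h_32 = 0;  h_33 = 12
  h_34 = 6;  h_35 = 7;  h_36 = 14;  h_37 = 5;  h_38 = 10;  h_39 = 8
  h_40 = 12;  h_41 = 15;  h_42 = 1;  h_43 = 2;  h_44 = 5;  h_45 = 15
  h_46 = 3;  h_47 = 6;  h_48 = 2;  h_49 = 9;  h_50 = 13;  h_51 = 13
  h_52 = 1;  h_53 = 3;  h_54 = 6;  h_55 = 0;  h_56 = 16;  h_57 = 11
  h_58 = 13;  h_59 = 16;  h_60 = 1;  h_61 = 5;  h_62 = 8;  h_63 = 9
  h_64 = 8;  h_65 = 9;  h_66 = 10;  h_67 = 7;  h_68 = 12;  h_69 = 12
  h_70 = 6;  h_71 = 8;  h_72 = 8;  h_73 = 6;  h_74 = 16;  h_75 = 13
  h_76 = 16;  h_77 = 15;  h_78 = 11;  h_79 = 5;  h_80 = 13;  h_81 = 2
  h_82 = 8;  h_83 = 11;  h_84 = 0;  h_85 = 4;  h_86 = 9;  h_87 = 7
  h_88 = 6;  h_89 = 11;  h_90 = 9;  h_91 = 3;  h_92 = 2;  h_93 = 12
  h_94 = 8;  h_95 = 9;  h_96 = 15;  h_97 = 14;  h_98 = 0;  h_99 = 11
  h_100 = 16;  h_101 = 4;  h_102 = 12;  h_103 = 12;  h_104 = 1;  h_105 = 1
  h_106 = 3;  h_107 = 7;  h_108 = 6;  h_109 = 0;  h_110 = 12;  h_111 = 9
  h_112 = 9;  h_113 = 0;  h_114 = 9;  h_115 = 10;  h_116 = 13;  h_117 = 16
  h_118 = 1;  h_119 = 14;  h_120 = 8;  h_121 = 1;  h_122 = 14;  h_123 = 5
  h_124 = 5;  h_125 = 11;  h_126 = 7;  h_127 = 9;  h_128 = 9;  h_129 = 11
  h_130 = 3;  h_131 = 4;  h_132 = 3;  h_133 = 9;  h_134 = 7;  h_135 = 9
  h_136 = 3;  h_137 = 12;  h_138 = 14;  h_139 = 1;  h_140 = 12;  h_141 = 10
  h_142 = 0;  h_143 = 9;  h_144 = 12;  h_145 = 4;  h_146 = 1;  h_147 = 16
  h_148 = 9;  h_149 = 9;  h_150 = 5;  h_151 = 7;  h_152 = 15;  h_153 = 3
  h_154 = 3;  h_155 = 1;  h_156 = 6;  h_157 = 10;  h_158 = 8;  h_159 = 5
  h_160 = 6
h_161 = 0·6 + 1·5 + 12·8 + 8·10 = 11
h_162 = 0·11 + 1·6 + 12·5 + 8·8 = 11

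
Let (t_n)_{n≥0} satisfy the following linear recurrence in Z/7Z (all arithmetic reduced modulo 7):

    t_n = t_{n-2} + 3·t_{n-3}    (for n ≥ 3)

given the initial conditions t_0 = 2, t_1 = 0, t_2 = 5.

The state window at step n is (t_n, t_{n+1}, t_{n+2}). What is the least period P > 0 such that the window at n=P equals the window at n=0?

8

n=0: window = (2, 0, 5)
n=1: window = (0, 5, 6)
n=2: window = (5, 6, 5)
n=3: window = (6, 5, 0)
n=4: window = (5, 0, 2)
n=5: window = (0, 2, 1)
n=6: window = (2, 1, 2)
n=7: window = (1, 2, 0)
n=8: window = (2, 0, 5)
window at n=8 equals window at n=0 → period = 8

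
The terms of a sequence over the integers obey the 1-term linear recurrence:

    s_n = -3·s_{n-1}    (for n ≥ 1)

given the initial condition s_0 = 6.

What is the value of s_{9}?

s_1 = -3·6 = -18
s_2 = -3·-18 = 54
s_3 = -3·54 = -162
s_4 = -3·-162 = 486
s_5 = -3·486 = -1458
s_6 = -3·-1458 = 4374
s_7 = -3·4374 = -13122
s_8 = -3·-13122 = 39366
s_9 = -3·39366 = -118098

-118098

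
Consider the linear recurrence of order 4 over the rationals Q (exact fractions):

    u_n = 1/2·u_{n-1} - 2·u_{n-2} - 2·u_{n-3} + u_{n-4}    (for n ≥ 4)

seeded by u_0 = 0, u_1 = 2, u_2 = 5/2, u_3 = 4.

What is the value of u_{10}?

u_4 = 1/2·4 + -2·5/2 + -2·2 + 1·0 = -7
u_5 = 1/2·-7 + -2·4 + -2·5/2 + 1·2 = -29/2
u_6 = 1/2·-29/2 + -2·-7 + -2·4 + 1·5/2 = 5/4
u_7 = 1/2·5/4 + -2·-29/2 + -2·-7 + 1·4 = 381/8
u_8 = 1/2·381/8 + -2·5/4 + -2·-29/2 + 1·-7 = 693/16
u_9 = 1/2·693/16 + -2·381/8 + -2·5/4 + 1·-29/2 = -2899/32
u_10 = 1/2·-2899/32 + -2·693/16 + -2·381/8 + 1·5/4 = -14459/64

-14459/64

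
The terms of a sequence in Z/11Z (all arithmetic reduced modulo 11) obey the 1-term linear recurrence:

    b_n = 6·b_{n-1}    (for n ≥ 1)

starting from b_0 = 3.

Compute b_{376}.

4

b_1 = 6·3 = 7
b_2 = 6·7 = 9
b_3 = 6·9 = 10
b_4 = 6·10 = 5
b_5 = 6·5 = 8
b_6 = 6·8 = 4
b_7 = 6·4 = 2
b_8 = 6·2 = 1
b_9 = 6·1 = 6
b_10 = 6·6 = 3
(b_10) = (3) = (b_0), so the sequence has period 10.
376 ≡ 6 (mod 10), hence b_376 = b_6 = 4.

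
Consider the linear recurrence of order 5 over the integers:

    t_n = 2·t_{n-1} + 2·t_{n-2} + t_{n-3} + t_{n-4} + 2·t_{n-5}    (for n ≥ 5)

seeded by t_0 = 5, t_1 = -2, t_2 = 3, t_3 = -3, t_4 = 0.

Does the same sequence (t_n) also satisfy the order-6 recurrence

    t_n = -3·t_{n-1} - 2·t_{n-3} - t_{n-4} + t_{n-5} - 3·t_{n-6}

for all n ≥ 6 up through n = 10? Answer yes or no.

Terms t_0..t_10: 5, -2, 3, -3, 0, 5, 6, 25, 61, 183, 529
n=6: candidate gives -29, actual t_6 = 6 ✗

no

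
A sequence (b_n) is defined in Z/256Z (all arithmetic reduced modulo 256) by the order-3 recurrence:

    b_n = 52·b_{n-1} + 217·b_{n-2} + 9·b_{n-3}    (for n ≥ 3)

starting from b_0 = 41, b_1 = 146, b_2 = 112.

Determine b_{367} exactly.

b_3 = 52·112 + 217·146 + 9·41 = 243
b_4 = 52·243 + 217·112 + 9·146 = 110
b_5 = 52·110 + 217·243 + 9·112 = 67
b_6 = 52·67 + 217·110 + 9·243 = 101
b_7 = 52·101 + 217·67 + 9·110 = 45
b_8 = 52·45 + 217·101 + 9·67 = 28
Continuing the recurrence:
  b_9 = 98;  b_10 = 57;  b_11 = 162;  b_12 = 171;  b_13 = 15;  b_14 = 177
  b_15 = 174;  b_16 = 232;  b_17 = 215;  b_18 = 114;  b_19 = 143;  b_20 = 61
  b_21 = 157;  b_22 = 160;  b_23 = 186;  b_24 = 237;  b_25 = 110;  b_26 = 199
  b_27 = 255;  b_28 = 89;  b_29 = 58;  b_30 = 48;  b_31 = 11;  b_32 = 246
  b_33 = 251;  b_34 = 229;  b_35 = 237;  b_36 = 20;  b_37 = 2;  b_38 = 177
  b_39 = 90;  b_40 = 99;  b_41 = 159;  b_42 = 97;  b_43 = 246;  b_44 = 200
  b_45 = 143;  b_46 = 58;  b_47 = 7;  b_48 = 157;  b_49 = 221;  b_50 = 56
  b_51 = 58;  b_52 = 5;  b_53 = 38;  b_54 = 255;  b_55 = 47;  b_56 = 9
  b_57 = 162;  b_58 = 48;  b_59 = 99;  b_60 = 126;  b_61 = 51;  b_62 = 165
  b_63 = 45;  b_64 = 204;  b_65 = 98;  b_66 = 105;  b_67 = 146;  b_68 = 27
  b_69 = 239;  b_70 = 145;  b_71 = 254;  b_72 = 232;  b_73 = 135;  b_74 = 2
  b_75 = 255;  b_76 = 61;  b_77 = 157;  b_78 = 144;  b_79 = 122;  b_80 = 93
  b_81 = 94;  b_82 = 55;  b_83 = 31;  b_84 = 57;  b_85 = 202;  b_86 = 112
  b_87 = 251;  b_88 = 6;  b_89 = 235;  b_90 = 165;  b_91 = 237;  b_92 = 68
  b_93 = 130;  b_94 = 97;  b_95 = 74;  b_96 = 211;  b_97 = 255;  b_98 = 65
  b_99 = 198;  b_100 = 72;  b_101 = 191;  b_102 = 202;  b_103 = 119;  b_104 = 29
  b_105 = 221;  b_106 = 168;  b_107 = 122;  b_108 = 245;  b_109 = 22;  b_110 = 111
  b_111 = 207;  b_112 = 233;  b_113 = 178;  b_114 = 240;  b_115 = 211;  b_116 = 142
  b_117 = 35;  b_118 = 229;  b_119 = 45;  b_120 = 124;  b_121 = 98;  b_122 = 153
  b_123 = 130;  b_124 = 139;  b_125 = 207;  b_126 = 113;  b_127 = 78;  b_128 = 232
  b_129 = 55;  b_130 = 146;  b_131 = 111;  b_132 = 61;  b_133 = 157;  b_134 = 128
  b_135 = 58;  b_136 = 205;  b_137 = 78;  b_138 = 167;  b_139 = 63;  b_140 = 25
  b_141 = 90;  b_142 = 176;  b_143 = 235;  b_144 = 22;  b_145 = 219;  b_146 = 101
  b_147 = 237;  b_148 = 116;  b_149 = 2;  b_150 = 17;  b_151 = 58;  b_152 = 67
  b_153 = 95;  b_154 = 33;  b_155 = 150;  b_156 = 200;  b_157 = 239;  b_158 = 90
  b_159 = 231;  b_160 = 157;  b_161 = 221;  b_162 = 24;  b_163 = 186;  b_164 = 229
  b_165 = 6;  b_166 = 223;  b_167 = 111;  b_168 = 201;  b_169 = 194;  b_170 = 176
  b_171 = 67;  b_172 = 158;  b_173 = 19;  b_174 = 37;  b_175 = 45;  b_176 = 44
  b_177 = 98;  b_178 = 201;  b_179 = 114;  b_180 = 251;  b_181 = 175;  b_182 = 81
  b_183 = 158;  b_184 = 232;  b_185 = 231;  b_186 = 34;  b_187 = 223;  b_188 = 61
  b_189 = 157;  b_190 = 112;  b_191 = 250;  b_192 = 61;  b_193 = 62;  b_194 = 23
  b_195 = 95;  b_196 = 249;  b_197 = 234;  b_198 = 240;  b_199 = 219;  b_200 = 38
  b_201 = 203;  b_202 = 37;  b_203 = 237;  b_204 = 164;  b_205 = 130;  b_206 = 193
  b_207 = 42;  b_208 = 179;  b_209 = 191;  b_210 = 1;  b_211 = 102;  b_212 = 72
  b_213 = 31;  b_214 = 234;  b_215 = 87;  b_216 = 29;  b_217 = 221;  b_218 = 136
  b_219 = 250;  b_220 = 213;  b_221 = 246;  b_222 = 79;  b_223 = 15;  b_224 = 169
  b_225 = 210;  b_226 = 112;  b_227 = 179;  b_228 = 174;  b_229 = 3;  b_230 = 101
  b_231 = 45;  b_232 = 220;  b_233 = 98;  b_234 = 249;  b_235 = 98;  b_236 = 107
  b_237 = 143;  b_238 = 49;  b_239 = 238;  b_240 = 232;  b_241 = 151;  b_242 = 178
  b_243 = 79;  b_244 = 61;  b_245 = 157;  b_246 = 96;  b_247 = 186;  b_248 = 173
  b_249 = 46;  b_250 = 135;  b_251 = 127;  b_252 = 217;  b_253 = 122;  b_254 = 48
  b_255 = 203;  b_256 = 54;  b_257 = 187;  b_258 = 229;  b_259 = 237;  b_260 = 212
  b_261 = 2;  b_262 = 113;  b_263 = 26;  b_264 = 35;  b_265 = 31;  b_266 = 225
  b_267 = 54;  b_268 = 200;  b_269 = 79;  b_270 = 122;  b_271 = 199;  b_272 = 157
  b_273 = 221;  b_274 = 248;  b_275 = 58;  b_276 = 197;  b_277 = 230;  b_278 = 191
  b_279 = 175;  b_280 = 137;  b_281 = 226;  b_282 = 48;  b_283 = 35;  b_284 = 190
  b_285 = 243;  b_286 = 165;  b_287 = 45;  b_288 = 140;  b_289 = 98;  b_290 = 41
  b_291 = 82;  b_292 = 219;  b_293 = 111;  b_294 = 17;  b_295 = 62;  b_296 = 232
  b_297 = 71;  b_298 = 66;  b_299 = 191;  b_300 = 61;  b_301 = 157;  b_302 = 80
  b_303 = 122;  b_304 = 29;  b_305 = 30;  b_306 = 247;  b_307 = 159;  b_308 = 185
  b_309 = 10;  b_310 = 112;  b_311 = 187;  b_312 = 70;  b_313 = 171;  b_314 = 165
  b_315 = 237;  b_316 = 4;  b_317 = 130;  b_318 = 33;  b_319 = 10;  b_320 = 147
  b_321 = 127;  b_322 = 193;  b_323 = 6;  b_324 = 72;  b_325 = 127;  b_326 = 10
  b_327 = 55;  b_328 = 29;  b_329 = 221;  b_330 = 104;  b_331 = 122;  b_332 = 181
  b_333 = 214;  b_334 = 47;  b_335 = 79;  b_336 = 105;  b_337 = 242;  b_338 = 240
  b_339 = 147;  b_340 = 206;  b_341 = 227;  b_342 = 229;  b_343 = 45;  b_344 = 60
  b_345 = 98;  b_346 = 89;  b_347 = 66;  b_348 = 75;  b_349 = 79;  b_350 = 241
  b_351 = 142;  b_352 = 232;  b_353 = 247;  b_354 = 210;  b_355 = 47;  b_356 = 61
  b_357 = 157;  b_358 = 64;  b_359 = 58;  b_360 = 141;  b_361 = 14;  b_362 = 103
  b_363 = 191;  b_364 = 153;  b_365 = 154
b_366 = 52·154 + 217·153 + 9·191 = 176
b_367 = 52·176 + 217·154 + 9·153 = 171

171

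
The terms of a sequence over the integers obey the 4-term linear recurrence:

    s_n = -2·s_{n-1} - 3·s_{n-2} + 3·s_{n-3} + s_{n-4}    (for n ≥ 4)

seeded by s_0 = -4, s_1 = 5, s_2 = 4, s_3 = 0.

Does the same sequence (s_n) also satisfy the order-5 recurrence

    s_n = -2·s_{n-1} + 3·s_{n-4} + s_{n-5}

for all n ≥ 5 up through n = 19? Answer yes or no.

no

Terms s_0..s_19: -4, 5, 4, 0, -1, 19, -31, 2, 145, -370, 280, 987, -3779, 5067, 4444, -34439, 66968, -12220, -275337, 753799
n=5: candidate gives 13, actual s_5 = 19 ✗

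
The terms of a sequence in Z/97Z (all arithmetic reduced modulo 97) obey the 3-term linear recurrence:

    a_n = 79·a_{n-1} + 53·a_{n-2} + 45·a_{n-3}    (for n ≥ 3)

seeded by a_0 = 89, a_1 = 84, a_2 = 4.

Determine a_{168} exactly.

12

a_3 = 79·4 + 53·84 + 45·89 = 43
a_4 = 79·43 + 53·4 + 45·84 = 17
a_5 = 79·17 + 53·43 + 45·4 = 19
a_6 = 79·19 + 53·17 + 45·43 = 69
a_7 = 79·69 + 53·19 + 45·17 = 45
a_8 = 79·45 + 53·69 + 45·19 = 16
Continuing the recurrence:
  a_9 = 61;  a_10 = 29;  a_11 = 36;  a_12 = 45;  a_13 = 75;  a_14 = 36
  a_15 = 17;  a_16 = 30;  a_17 = 41;  a_18 = 65;  a_19 = 25;  a_20 = 87
  a_21 = 65;  a_22 = 7;  a_23 = 56;  a_24 = 57;  a_25 = 26;  a_26 = 29
  a_27 = 26;  a_28 = 8;  a_29 = 17;  a_30 = 27;  a_31 = 96;  a_32 = 80
  a_33 = 13;  a_34 = 81;  a_35 = 18;  a_36 = 92;  a_37 = 33;  a_38 = 48
  a_39 = 78;  a_40 = 6;  a_41 = 75;  a_42 = 53;  a_43 = 90;  a_44 = 5
  a_45 = 81;  a_46 = 44;  a_47 = 40;  a_48 = 19;  a_49 = 72;  a_50 = 56
  a_51 = 74;  a_52 = 26;  a_53 = 57;  a_54 = 93;  a_55 = 92;  a_56 = 18
  a_57 = 7;  a_58 = 21;  a_59 = 27;  a_60 = 69;  a_61 = 67;  a_62 = 77
  a_63 = 32;  a_64 = 21;  a_65 = 30;  a_66 = 73;  a_67 = 57;  a_68 = 22
  a_69 = 90;  a_70 = 74;  a_71 = 63;  a_72 = 48;  a_73 = 82;  a_74 = 23
  a_75 = 78;  a_76 = 13;  a_77 = 85;  a_78 = 50;  a_79 = 19;  a_80 = 22
  a_81 = 48;  a_82 = 90;  a_83 = 71;  a_84 = 26;  a_85 = 70;  a_86 = 15
  a_87 = 51;  a_88 = 20;  a_89 = 11;  a_90 = 53;  a_91 = 44;  a_92 = 87
  a_93 = 47;  a_94 = 22;  a_95 = 93;  a_96 = 55;  a_97 = 79;  a_98 = 52
  a_99 = 3;  a_100 = 49;  a_101 = 65;  a_102 = 10;  a_103 = 38;  a_104 = 55
  a_105 = 19;  a_106 = 15;  a_107 = 11;  a_108 = 94;  a_109 = 51;  a_110 = 0
  a_111 = 46;  a_112 = 12;  a_113 = 88;  a_114 = 55;  a_115 = 43;  a_116 = 87
  a_117 = 84;  a_118 = 87;  a_119 = 11;  a_120 = 45;  a_121 = 2;  a_122 = 31
  a_123 = 21;  a_124 = 94;  a_125 = 40;  a_126 = 66;  a_127 = 21;  a_128 = 70
  a_129 = 10;  a_130 = 13;  a_131 = 51;  a_132 = 27;  a_133 = 86;  a_134 = 44
  a_135 = 34;  a_136 = 61;  a_137 = 65;  a_138 = 4;  a_139 = 7;  a_140 = 4
  a_141 = 91;  a_142 = 53;  a_143 = 72;  a_144 = 79;  a_145 = 26;  a_146 = 72
  a_147 = 48;  a_148 = 48;  a_149 = 70;  a_150 = 49;  a_151 = 41;  a_152 = 62
  a_153 = 61;  a_154 = 56;  a_155 = 68;  a_156 = 27;  a_157 = 12;  a_158 = 7
  a_159 = 76;  a_160 = 28;  a_161 = 56;  a_162 = 16;  a_163 = 60;  a_164 = 57
  a_165 = 61;  a_166 = 64
a_167 = 79·64 + 53·61 + 45·57 = 87
a_168 = 79·87 + 53·64 + 45·61 = 12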